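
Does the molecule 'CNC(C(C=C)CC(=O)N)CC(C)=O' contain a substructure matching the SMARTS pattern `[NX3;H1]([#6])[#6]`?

Yes

The pattern [NX3;H1]([#6])[#6] describes a trivalent nitrogen with one H, bonded to two carbons — a secondary amine.
The molecule carries an N-methylamino group (-NHCH3), whose atoms satisfy every constraint of the query, so the pattern matches.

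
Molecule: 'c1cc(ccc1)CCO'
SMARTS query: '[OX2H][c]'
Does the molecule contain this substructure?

The pattern [OX2H][c] describes a hydroxyl oxygen attached to an aromatic carbon — a phenol.
The closest candidate here is a hydroxyl group (-OH), but the -OH is on an aliphatic carbon, not an aromatic c. No other fragment satisfies the full query, so there is no match.

No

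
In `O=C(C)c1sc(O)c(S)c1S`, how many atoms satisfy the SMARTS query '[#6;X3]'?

5

The query [#6;X3] means: any carbon (aromatic or not) with three total connections.
Check the 11 heavy atoms by environment: 1× s (aromatic, X2) → no; 4× c (aromatic, X3) → match; 2× S (X2) → no; 1× C (X3) → match; 1× O (X1) → no; 1× C (X4) → no; 1× O (X2) → no.
Summing the matching environments: 4 + 1 = 5 matching atoms.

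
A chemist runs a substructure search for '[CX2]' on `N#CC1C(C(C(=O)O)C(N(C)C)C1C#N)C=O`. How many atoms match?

2

The query [CX2] means: C with X2: aliphatic carbon with exactly 2 total connections.
Check the 17 heavy atoms by environment: 7× C (X4) → no; 2× C (X2) → match; 2× N (X1) → no; 1× N (X3) → no; 2× C (X3) → no; 2× O (X1) → no; 1× O (X2) → no.
That gives 2 matching atoms.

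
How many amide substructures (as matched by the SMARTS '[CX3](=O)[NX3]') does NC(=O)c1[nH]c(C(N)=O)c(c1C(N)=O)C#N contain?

3

[CX3](=O)[NX3] is the SMARTS for an amide: a carbonyl carbon bonded to a trivalent nitrogen.
The molecule carries 3 separate instances of a primary amide (-C(=O)NH2) meeting every constraint; each maps to a distinct set of atoms, giving 3 matches.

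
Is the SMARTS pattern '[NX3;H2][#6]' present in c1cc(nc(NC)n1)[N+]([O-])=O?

No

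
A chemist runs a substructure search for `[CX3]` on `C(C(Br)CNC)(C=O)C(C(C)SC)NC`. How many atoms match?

1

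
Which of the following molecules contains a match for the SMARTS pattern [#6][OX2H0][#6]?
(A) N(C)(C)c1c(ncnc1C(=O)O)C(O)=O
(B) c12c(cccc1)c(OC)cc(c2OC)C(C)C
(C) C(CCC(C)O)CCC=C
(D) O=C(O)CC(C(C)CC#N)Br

B

[#6][OX2H0][#6] describes an aliphatic oxygen bridging two carbons with no H on the oxygen (an ether).
(A) has a carboxylic acid group (-C(=O)OH) but the -OH oxygen has H1; the =O is OX1, not OX2.
(B) contains a methoxy ether (-OCH3), which satisfies every atom and bond constraint.
(C) has a hydroxyl group (-OH) but the oxygen has H1, not H0 bridging two carbons.
(D) has a carboxylic acid group (-C(=O)OH) but the -OH oxygen has H1; the =O is OX1, not OX2.
So the answer is (B).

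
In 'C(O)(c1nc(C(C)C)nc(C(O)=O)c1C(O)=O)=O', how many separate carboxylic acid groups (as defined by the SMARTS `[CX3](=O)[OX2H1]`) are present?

[CX3](=O)[OX2H1] is the SMARTS for a carboxylic acid: an sp2 carbon double-bonded to O and single-bonded to an -OH oxygen.
The molecule carries 3 separate instances of a carboxylic acid group (-C(=O)OH) meeting every constraint; each maps to a distinct set of atoms, giving 3 matches.

3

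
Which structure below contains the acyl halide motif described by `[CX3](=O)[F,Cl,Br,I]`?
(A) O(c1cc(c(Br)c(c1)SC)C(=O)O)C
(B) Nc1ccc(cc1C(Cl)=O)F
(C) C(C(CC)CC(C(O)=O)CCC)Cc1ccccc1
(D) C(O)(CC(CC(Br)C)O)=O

B

[CX3](=O)[F,Cl,Br,I] describes a carbonyl carbon bonded to a halogen (an acyl halide).
(A) has a carboxylic acid group (-C(=O)OH) but the carbonyl is bonded to -OH, not to a halogen.
(B) contains an acyl chloride (-C(=O)Cl), which satisfies every atom and bond constraint.
(C) has a carboxylic acid group (-C(=O)OH) but the carbonyl is bonded to -OH, not to a halogen.
(D) has a carboxylic acid group (-C(=O)OH) but the carbonyl is bonded to -OH, not to a halogen.
So the answer is (B).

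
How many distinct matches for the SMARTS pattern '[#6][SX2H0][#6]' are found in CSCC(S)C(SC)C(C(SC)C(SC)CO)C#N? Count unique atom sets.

4

[#6][SX2H0][#6] is the SMARTS for a thioether: an aliphatic sulfur bridging two carbons with no H on the sulfur.
The molecule carries 4 separate instances of a methylthio ether (-SCH3) meeting every constraint; each maps to a distinct set of atoms, giving 4 matches.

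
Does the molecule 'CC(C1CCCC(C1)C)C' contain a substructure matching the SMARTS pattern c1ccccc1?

The pattern c1ccccc1 describes six aromatic carbons in a ring — a benzene ring.
The closest candidate here is a methyl group (-CH3), but no six-membered all-carbon aromatic ring is present. No other fragment satisfies the full query, so there is no match.

No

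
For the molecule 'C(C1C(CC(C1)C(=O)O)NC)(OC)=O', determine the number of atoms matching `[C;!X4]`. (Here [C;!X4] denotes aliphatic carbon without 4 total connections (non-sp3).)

2

The query [C;!X4] means: aliphatic carbon that does not have four total connections.
Check the 14 heavy atoms by environment: 7× C (X4) → no; 2× C (X3) → match; 2× O (X1) → no; 2× O (X2) → no; 1× N (X3) → no.
That gives 2 matching atoms.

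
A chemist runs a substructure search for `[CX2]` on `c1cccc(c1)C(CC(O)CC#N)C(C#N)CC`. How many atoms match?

2

The query [CX2] means: C with X2: aliphatic carbon with exactly 2 total connections.
Check the 18 heavy atoms by environment: 7× C (X4) → no; 6× c (aromatic, X3) → no; 2× C (X2) → match; 2× N (X1) → no; 1× O (X2) → no.
That gives 2 matching atoms.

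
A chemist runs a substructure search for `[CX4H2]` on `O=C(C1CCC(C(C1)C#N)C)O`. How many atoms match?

3

The query [CX4H2] means: sp3 carbon (X4) with exactly two hydrogens.
Check the 12 heavy atoms by environment: 3× C (H1, X4) → no; 3× C (H2, X4) → match; 1× C (H0, X2) → no; 1× N (H0, X1) → no; 1× C (H3, X4) → no; 1× C (H0, X3) → no; 1× O (H0, X1) → no; 1× O (H1, X2) → no.
That gives 3 matching atoms.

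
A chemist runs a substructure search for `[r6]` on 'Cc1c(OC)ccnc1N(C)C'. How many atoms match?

6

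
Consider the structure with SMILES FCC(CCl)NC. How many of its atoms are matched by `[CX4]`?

4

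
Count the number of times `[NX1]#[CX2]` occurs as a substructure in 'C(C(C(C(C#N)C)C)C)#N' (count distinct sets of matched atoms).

2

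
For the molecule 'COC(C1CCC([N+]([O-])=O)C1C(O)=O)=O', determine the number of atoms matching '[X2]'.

Check the 15 heavy atoms by environment: 6× C (X4) → no; 2× C (X3) → no; 3× O (X1) → no; 2× O (X2) → match; 1× N (charge +1, X3) → no; 1× O (charge -1, X1) → no.
That gives 2 matching atoms.

2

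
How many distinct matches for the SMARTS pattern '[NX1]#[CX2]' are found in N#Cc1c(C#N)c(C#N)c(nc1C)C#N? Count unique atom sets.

[NX1]#[CX2] is the SMARTS for a nitrile: a nitrogen triple-bonded to a two-connected carbon.
The molecule carries 4 separate instances of a nitrile (-C#N) meeting every constraint; each maps to a distinct set of atoms, giving 4 matches.

4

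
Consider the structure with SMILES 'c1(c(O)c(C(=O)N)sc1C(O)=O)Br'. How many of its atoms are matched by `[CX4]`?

0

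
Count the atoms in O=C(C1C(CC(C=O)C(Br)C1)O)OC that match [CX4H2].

The query [CX4H2] means: sp3 carbon (X4) with exactly two hydrogens.
Check the 14 heavy atoms by environment: 4× C (H1, X4) → no; 2× C (H2, X4) → match; 1× C (H1, X3) → no; 2× O (H0, X1) → no; 1× C (H0, X3) → no; 1× O (H0, X2) → no; 1× C (H3, X4) → no; 1× Br (H0, X1) → no; 1× O (H1, X2) → no.
That gives 2 matching atoms.

2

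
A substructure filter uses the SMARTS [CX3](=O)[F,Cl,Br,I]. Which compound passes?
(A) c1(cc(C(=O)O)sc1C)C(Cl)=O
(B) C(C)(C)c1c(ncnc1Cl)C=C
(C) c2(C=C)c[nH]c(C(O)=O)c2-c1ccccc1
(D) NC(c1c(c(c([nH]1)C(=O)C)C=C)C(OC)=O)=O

A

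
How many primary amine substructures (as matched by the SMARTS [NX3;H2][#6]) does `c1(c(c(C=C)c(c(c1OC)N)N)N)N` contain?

4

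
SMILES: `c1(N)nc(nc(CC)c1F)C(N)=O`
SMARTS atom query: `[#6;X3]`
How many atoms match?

5

Check the 13 heavy atoms by environment: 2× n (aromatic, X2) → no; 4× c (aromatic, X3) → match; 2× N (X3) → no; 1× C (X3) → match; 1× O (X1) → no; 2× C (X4) → no; 1× F (X1) → no.
Summing the matching environments: 4 + 1 = 5 matching atoms.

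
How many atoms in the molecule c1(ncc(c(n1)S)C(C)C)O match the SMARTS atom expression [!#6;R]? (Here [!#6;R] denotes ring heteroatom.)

2

The query [!#6;R] means: non-carbon atom that is part of a ring.
Check the 11 heavy atoms by environment: 2× n (aromatic, in 6-ring) → match; 4× c (aromatic, in 6-ring) → no; 1× S (acyclic) → no; 3× C (acyclic) → no; 1× O (acyclic) → no.
That gives 2 matching atoms.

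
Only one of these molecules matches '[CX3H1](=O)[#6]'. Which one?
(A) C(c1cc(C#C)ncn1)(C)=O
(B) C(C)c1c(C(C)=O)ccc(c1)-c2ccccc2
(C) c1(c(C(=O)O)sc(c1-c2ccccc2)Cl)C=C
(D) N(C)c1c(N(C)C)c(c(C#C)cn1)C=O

[CX3H1](=O)[#6] describes an sp2 carbon with one H, double-bonded to O and single-bonded to carbon (an aldehyde).
(A) has an acetyl/ketone group (-C(=O)CH3) but the carbonyl carbon has H0 (two carbon neighbours), not H1.
(B) has an acetyl/ketone group (-C(=O)CH3) but the carbonyl carbon has H0 (two carbon neighbours), not H1.
(C) has a carboxylic acid group (-C(=O)OH) but the carbonyl carbon has H0 and is bonded to O, not H1.
(D) contains an aldehyde (-CHO), which satisfies every atom and bond constraint.
So the answer is (D).

D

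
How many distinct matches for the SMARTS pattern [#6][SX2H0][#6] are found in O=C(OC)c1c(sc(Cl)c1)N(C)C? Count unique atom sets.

[#6][SX2H0][#6] is the SMARTS for a thioether: an aliphatic sulfur bridging two carbons with no H on the sulfur.
No fragment in the molecule satisfies every constraint, giving 0 matches.

0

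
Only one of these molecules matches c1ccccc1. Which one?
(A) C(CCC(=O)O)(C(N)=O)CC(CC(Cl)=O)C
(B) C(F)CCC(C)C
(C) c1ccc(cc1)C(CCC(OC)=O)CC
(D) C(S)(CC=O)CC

c1ccccc1 describes six aromatic carbons in a ring (a benzene ring).
(A) has a methyl group (-CH3) but no six-membered all-carbon aromatic ring is present.
(B) has a methyl group (-CH3) but no six-membered all-carbon aromatic ring is present.
(C) contains a phenyl ring, which satisfies every atom and bond constraint.
(D) has a methyl group (-CH3) but no six-membered all-carbon aromatic ring is present.
So the answer is (C).

C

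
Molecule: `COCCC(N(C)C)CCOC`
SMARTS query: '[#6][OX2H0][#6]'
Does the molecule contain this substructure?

Yes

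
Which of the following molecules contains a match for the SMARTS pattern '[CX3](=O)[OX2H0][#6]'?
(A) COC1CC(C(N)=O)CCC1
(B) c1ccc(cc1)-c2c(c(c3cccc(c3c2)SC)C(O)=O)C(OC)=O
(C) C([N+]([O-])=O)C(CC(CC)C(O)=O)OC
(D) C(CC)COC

[CX3](=O)[OX2H0][#6] describes a carbonyl carbon bonded to an oxygen that is itself bonded to carbon (no H on that O) (an ester).
(A) has a methoxy ether (-OCH3) but the ether oxygen is not adjacent to a C=O carbon.
(B) contains a methyl-ester group (-C(=O)OCH3), which satisfies every atom and bond constraint.
(C) has a methoxy ether (-OCH3) but the ether oxygen is not adjacent to a C=O carbon.
(D) has a methoxy ether (-OCH3) but the ether oxygen is not adjacent to a C=O carbon.
So the answer is (B).

B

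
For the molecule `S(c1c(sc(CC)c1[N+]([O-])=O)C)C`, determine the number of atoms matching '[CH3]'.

The query [CH3] means: aliphatic carbon with exactly three hydrogens.
Check the 13 heavy atoms by environment: 1× s (aromatic, H0) → no; 4× c (aromatic, H0) → no; 1× C (H2) → no; 3× C (H3) → match; 1× S (H0) → no; 1× N (charge +1, H0) → no; 1× O (charge -1, H0) → no; 1× O (H0) → no.
That gives 3 matching atoms.

3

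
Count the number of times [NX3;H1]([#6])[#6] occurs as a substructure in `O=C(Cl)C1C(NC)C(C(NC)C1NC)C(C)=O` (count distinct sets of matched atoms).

3

[NX3;H1]([#6])[#6] is the SMARTS for a secondary amine: a trivalent nitrogen with one H, bonded to two carbons.
The molecule carries 3 separate instances of an N-methylamino group (-NHCH3) meeting every constraint; each maps to a distinct set of atoms, giving 3 matches.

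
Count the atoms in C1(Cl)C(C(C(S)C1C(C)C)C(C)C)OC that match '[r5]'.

5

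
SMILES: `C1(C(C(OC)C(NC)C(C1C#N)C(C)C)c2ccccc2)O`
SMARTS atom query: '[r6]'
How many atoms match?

The query [r6] means: r6 matches atoms in a six-membered ring.
Check the 22 heavy atoms by environment: 6× C (in 6-ring) → match; 6× c (aromatic, in 6-ring) → match; 2× N (acyclic) → no; 6× C (acyclic) → no; 2× O (acyclic) → no.
Summing the matching environments: 6 + 6 = 12 matching atoms.

12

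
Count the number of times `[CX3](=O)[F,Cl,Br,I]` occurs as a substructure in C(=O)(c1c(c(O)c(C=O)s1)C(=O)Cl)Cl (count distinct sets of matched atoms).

[CX3](=O)[F,Cl,Br,I] is the SMARTS for an acyl halide: a carbonyl carbon bonded to a halogen.
The molecule carries 2 separate instances of an acyl chloride (-C(=O)Cl) meeting every constraint; each maps to a distinct set of atoms, giving 2 matches.

2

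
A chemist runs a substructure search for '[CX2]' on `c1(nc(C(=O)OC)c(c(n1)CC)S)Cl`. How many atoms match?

The query [CX2] means: C with X2: aliphatic carbon with exactly 2 total connections.
Check the 14 heavy atoms by environment: 2× n (aromatic, X2) → no; 4× c (aromatic, X3) → no; 1× Cl (X1) → no; 1× C (X3) → no; 1× O (X1) → no; 1× O (X2) → no; 3× C (X4) → no; 1× S (X2) → no.
No environment satisfies the query, so 0 matching atoms.

0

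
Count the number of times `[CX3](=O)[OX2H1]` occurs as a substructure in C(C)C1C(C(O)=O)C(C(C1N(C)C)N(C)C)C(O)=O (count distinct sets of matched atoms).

[CX3](=O)[OX2H1] is the SMARTS for a carboxylic acid: an sp2 carbon double-bonded to O and single-bonded to an -OH oxygen.
The molecule carries 2 separate instances of a carboxylic acid group (-C(=O)OH) meeting every constraint; each maps to a distinct set of atoms, giving 2 matches.

2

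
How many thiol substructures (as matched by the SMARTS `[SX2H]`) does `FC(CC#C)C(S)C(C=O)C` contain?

1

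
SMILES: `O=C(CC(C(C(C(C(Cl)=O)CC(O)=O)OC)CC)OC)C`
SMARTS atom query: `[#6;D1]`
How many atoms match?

4

The query [#6;D1] means: carbon bonded to exactly one heavy atom.
Check the 21 heavy atoms by environment: 3× C (D2) → no; 7× C (D3) → no; 4× O (D1) → no; 1× Cl (D1) → no; 2× O (D2) → no; 4× C (D1) → match.
That gives 4 matching atoms.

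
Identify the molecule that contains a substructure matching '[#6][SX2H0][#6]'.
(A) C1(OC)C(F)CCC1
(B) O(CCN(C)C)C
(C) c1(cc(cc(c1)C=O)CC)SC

C

[#6][SX2H0][#6] describes an aliphatic sulfur bridging two carbons with no H on the sulfur (a thioether).
(A) has a methoxy ether (-OCH3) but the bridging atom is O, not S.
(B) has a methoxy ether (-OCH3) but the bridging atom is O, not S.
(C) contains a methylthio ether (-SCH3), which satisfies every atom and bond constraint.
So the answer is (C).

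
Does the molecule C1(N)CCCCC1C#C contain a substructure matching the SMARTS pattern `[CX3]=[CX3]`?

The pattern [CX3]=[CX3] describes a non-aromatic C=C double bond between two sp2 carbons — an alkene.
The closest candidate here is an ethynyl group (-C#CH), but the C-C bond is a triple bond, not a double bond. No other fragment satisfies the full query, so there is no match.

No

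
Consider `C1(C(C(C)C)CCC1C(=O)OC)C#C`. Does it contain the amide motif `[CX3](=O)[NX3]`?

No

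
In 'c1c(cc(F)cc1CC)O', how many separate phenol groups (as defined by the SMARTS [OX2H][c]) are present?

1

[OX2H][c] is the SMARTS for a phenol: a hydroxyl oxygen attached to an aromatic carbon.
Exactly one fragment in the molecule meets all constraints, giving 1 match.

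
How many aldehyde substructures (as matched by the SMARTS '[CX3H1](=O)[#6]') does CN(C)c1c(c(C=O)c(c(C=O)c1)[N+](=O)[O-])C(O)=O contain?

[CX3H1](=O)[#6] is the SMARTS for an aldehyde: an sp2 carbon with one H, double-bonded to O and single-bonded to carbon.
The molecule carries 2 separate instances of an aldehyde (-CHO) meeting every constraint; each maps to a distinct set of atoms, giving 2 matches.

2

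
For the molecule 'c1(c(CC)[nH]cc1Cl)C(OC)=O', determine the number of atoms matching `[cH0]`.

The query [cH0] means: aromatic carbon with no attached hydrogen (substituted or ring-fusion).
Check the 12 heavy atoms by environment: 1× n (aromatic, H1) → no; 1× c (aromatic, H1) → no; 3× c (aromatic, H0) → match; 1× C (H2) → no; 2× C (H3) → no; 1× Cl (H0) → no; 1× C (H0) → no; 2× O (H0) → no.
That gives 3 matching atoms.

3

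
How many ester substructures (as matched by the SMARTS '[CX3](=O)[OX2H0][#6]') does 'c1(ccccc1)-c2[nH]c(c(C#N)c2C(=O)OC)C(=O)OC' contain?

2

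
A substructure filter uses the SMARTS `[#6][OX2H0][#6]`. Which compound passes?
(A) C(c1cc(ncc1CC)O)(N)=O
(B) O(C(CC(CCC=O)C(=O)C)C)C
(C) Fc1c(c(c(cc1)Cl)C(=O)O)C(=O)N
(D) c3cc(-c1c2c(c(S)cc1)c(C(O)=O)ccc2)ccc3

B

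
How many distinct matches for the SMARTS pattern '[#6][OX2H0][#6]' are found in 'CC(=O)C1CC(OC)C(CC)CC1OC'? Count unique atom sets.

2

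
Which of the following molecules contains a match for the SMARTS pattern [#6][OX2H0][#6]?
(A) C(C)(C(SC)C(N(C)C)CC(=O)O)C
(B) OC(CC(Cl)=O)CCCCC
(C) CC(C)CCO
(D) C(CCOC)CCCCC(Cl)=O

[#6][OX2H0][#6] describes an aliphatic oxygen bridging two carbons with no H on the oxygen (an ether).
(A) has a carboxylic acid group (-C(=O)OH) but the -OH oxygen has H1; the =O is OX1, not OX2.
(B) has a hydroxyl group (-OH) but the oxygen has H1, not H0 bridging two carbons.
(C) has a hydroxyl group (-OH) but the oxygen has H1, not H0 bridging two carbons.
(D) contains a methoxy ether (-OCH3), which satisfies every atom and bond constraint.
So the answer is (D).

D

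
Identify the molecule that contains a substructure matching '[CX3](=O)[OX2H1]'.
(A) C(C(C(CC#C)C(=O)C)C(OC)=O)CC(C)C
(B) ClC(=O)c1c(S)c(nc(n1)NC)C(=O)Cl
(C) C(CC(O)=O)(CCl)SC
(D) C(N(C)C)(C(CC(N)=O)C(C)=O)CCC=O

C

[CX3](=O)[OX2H1] describes an sp2 carbon double-bonded to O and single-bonded to an -OH oxygen (a carboxylic acid).
(A) has a methyl-ester group (-C(=O)OCH3) but the singly-bonded O has no H (OX2H0, not OX2H1).
(B) has an acyl chloride (-C(=O)Cl) but the carbonyl is bonded to Cl, not to an -OH oxygen.
(C) contains a carboxylic acid group (-C(=O)OH), which satisfies every atom and bond constraint.
(D) has an aldehyde (-CHO) but there is no singly-bonded oxygen on the carbonyl carbon.
So the answer is (C).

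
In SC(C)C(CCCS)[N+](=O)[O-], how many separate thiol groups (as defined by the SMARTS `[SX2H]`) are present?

2

[SX2H] is the SMARTS for a thiol: an aliphatic sulfur with two connections, one being H.
The molecule carries 2 separate instances of a thiol (-SH) meeting every constraint; each maps to a distinct set of atoms, giving 2 matches.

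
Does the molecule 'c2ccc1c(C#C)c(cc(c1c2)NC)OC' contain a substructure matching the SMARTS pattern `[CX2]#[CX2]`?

Yes

The pattern [CX2]#[CX2] describes a carbon-carbon triple bond — an alkyne.
The molecule carries an ethynyl group (-C#CH), whose atoms satisfy every constraint of the query, so the pattern matches.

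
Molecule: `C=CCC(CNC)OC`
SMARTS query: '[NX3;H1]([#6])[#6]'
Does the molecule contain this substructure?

Yes

The pattern [NX3;H1]([#6])[#6] describes a trivalent nitrogen with one H, bonded to two carbons — a secondary amine.
The molecule carries an N-methylamino group (-NHCH3), whose atoms satisfy every constraint of the query, so the pattern matches.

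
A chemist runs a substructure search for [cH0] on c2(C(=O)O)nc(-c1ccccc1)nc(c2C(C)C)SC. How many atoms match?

The query [cH0] means: aromatic carbon with no attached hydrogen (substituted or ring-fusion).
Check the 20 heavy atoms by environment: 2× n (aromatic, H0) → no; 5× c (aromatic, H0) → match; 1× C (H1) → no; 3× C (H3) → no; 1× C (H0) → no; 1× O (H0) → no; 1× O (H1) → no; 1× S (H0) → no; 5× c (aromatic, H1) → no.
That gives 5 matching atoms.

5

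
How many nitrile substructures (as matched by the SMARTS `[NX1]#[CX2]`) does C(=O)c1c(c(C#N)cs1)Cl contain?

1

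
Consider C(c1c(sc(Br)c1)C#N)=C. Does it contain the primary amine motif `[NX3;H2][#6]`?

No

The pattern [NX3;H2][#6] describes a trivalent nitrogen with two H attached to carbon — a primary amine.
The closest candidate here is a nitrile (-C#N), but the nitrogen is NX1 (triple-bonded), not NX3 with two H. No other fragment satisfies the full query, so there is no match.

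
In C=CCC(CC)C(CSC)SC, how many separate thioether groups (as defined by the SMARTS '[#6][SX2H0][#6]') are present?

2

[#6][SX2H0][#6] is the SMARTS for a thioether: an aliphatic sulfur bridging two carbons with no H on the sulfur.
The molecule carries 2 separate instances of a methylthio ether (-SCH3) meeting every constraint; each maps to a distinct set of atoms, giving 2 matches.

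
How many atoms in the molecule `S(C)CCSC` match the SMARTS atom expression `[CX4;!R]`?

4

The query [CX4;!R] means: aliphatic carbon with four total connections, not in a ring.
Check the 6 heavy atoms by environment: 4× C (X4, acyclic) → match; 2× S (X2, acyclic) → no.
That gives 4 matching atoms.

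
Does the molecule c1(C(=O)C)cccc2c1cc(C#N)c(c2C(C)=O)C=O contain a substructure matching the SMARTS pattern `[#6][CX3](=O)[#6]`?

The pattern [#6][CX3](=O)[#6] describes a carbonyl carbon (no H) flanked by two carbons — a ketone.
The molecule carries an acetyl/ketone group (-C(=O)CH3), whose atoms satisfy every constraint of the query, so the pattern matches.

Yes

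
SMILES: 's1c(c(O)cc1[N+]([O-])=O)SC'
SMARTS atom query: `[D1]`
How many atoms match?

4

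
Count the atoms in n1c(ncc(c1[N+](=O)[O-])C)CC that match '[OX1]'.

2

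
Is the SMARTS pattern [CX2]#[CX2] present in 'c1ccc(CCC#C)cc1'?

Yes

The pattern [CX2]#[CX2] describes a carbon-carbon triple bond — an alkyne.
The molecule carries an ethynyl group (-C#CH), whose atoms satisfy every constraint of the query, so the pattern matches.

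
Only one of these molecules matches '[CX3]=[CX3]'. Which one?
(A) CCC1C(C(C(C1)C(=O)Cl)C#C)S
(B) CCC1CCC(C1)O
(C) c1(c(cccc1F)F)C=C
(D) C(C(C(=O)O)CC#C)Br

C

[CX3]=[CX3] describes a non-aromatic C=C double bond between two sp2 carbons (an alkene).
(A) has an ethynyl group (-C#CH) but the C-C bond is a triple bond, not a double bond.
(B) has an ethyl group (-CH2CH3) but its C-C bond is a single bond between CX4 carbons, not CX3=CX3.
(C) contains a vinyl group (-CH=CH2), which satisfies every atom and bond constraint.
(D) has an ethynyl group (-C#CH) but the C-C bond is a triple bond, not a double bond.
So the answer is (C).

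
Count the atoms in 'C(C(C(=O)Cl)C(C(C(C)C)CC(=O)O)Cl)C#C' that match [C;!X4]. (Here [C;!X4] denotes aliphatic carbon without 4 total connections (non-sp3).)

4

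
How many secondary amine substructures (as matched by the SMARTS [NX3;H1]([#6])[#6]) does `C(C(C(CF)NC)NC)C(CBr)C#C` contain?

2

[NX3;H1]([#6])[#6] is the SMARTS for a secondary amine: a trivalent nitrogen with one H, bonded to two carbons.
The molecule carries 2 separate instances of an N-methylamino group (-NHCH3) meeting every constraint; each maps to a distinct set of atoms, giving 2 matches.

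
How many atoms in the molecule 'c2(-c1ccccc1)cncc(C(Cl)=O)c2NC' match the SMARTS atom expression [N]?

Check the 17 heavy atoms by environment: 1× n (aromatic) → no; 11× c (aromatic) → no; 2× C → no; 1× O → no; 1× Cl → no; 1× N → match.
That gives 1 matching atom.

1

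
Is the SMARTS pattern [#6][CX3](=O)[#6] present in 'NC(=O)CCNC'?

The pattern [#6][CX3](=O)[#6] describes a carbonyl carbon (no H) flanked by two carbons — a ketone.
The closest candidate here is a primary amide (-C(=O)NH2), but one neighbour of the carbonyl carbon is N, not C. No other fragment satisfies the full query, so there is no match.

No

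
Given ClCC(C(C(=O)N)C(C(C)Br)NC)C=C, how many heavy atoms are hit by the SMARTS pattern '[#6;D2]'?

The query [#6;D2] means: any carbon bonded to exactly two heavy atoms.
Check the 15 heavy atoms by environment: 3× C (D1) → no; 5× C (D3) → no; 2× C (D2) → match; 1× Br (D1) → no; 1× Cl (D1) → no; 1× O (D1) → no; 1× N (D1) → no; 1× N (D2) → no.
That gives 2 matching atoms.

2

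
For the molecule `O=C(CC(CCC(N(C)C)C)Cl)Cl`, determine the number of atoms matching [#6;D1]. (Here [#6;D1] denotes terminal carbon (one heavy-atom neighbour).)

3

The query [#6;D1] means: carbon bonded to exactly one heavy atom.
Check the 13 heavy atoms by environment: 3× C (D2) → no; 3× C (D3) → no; 3× C (D1) → match; 1× N (D3) → no; 1× O (D1) → no; 2× Cl (D1) → no.
That gives 3 matching atoms.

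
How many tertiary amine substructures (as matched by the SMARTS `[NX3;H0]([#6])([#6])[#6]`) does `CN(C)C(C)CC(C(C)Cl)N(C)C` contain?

2

[NX3;H0]([#6])([#6])[#6] is the SMARTS for a tertiary amine: a trivalent nitrogen with no H, bonded to three carbons.
The molecule carries 2 separate instances of a dimethylamino group (-N(CH3)2) meeting every constraint; each maps to a distinct set of atoms, giving 2 matches.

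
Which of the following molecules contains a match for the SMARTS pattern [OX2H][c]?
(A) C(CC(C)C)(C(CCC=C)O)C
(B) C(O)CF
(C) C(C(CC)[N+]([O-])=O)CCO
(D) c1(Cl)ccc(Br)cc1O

D

[OX2H][c] describes a hydroxyl oxygen attached to an aromatic carbon (a phenol).
(A) has a hydroxyl group (-OH) but the -OH is on an aliphatic carbon, not an aromatic c.
(B) has a hydroxyl group (-OH) but the -OH is on an aliphatic carbon, not an aromatic c.
(C) has a hydroxyl group (-OH) but the -OH is on an aliphatic carbon, not an aromatic c.
(D) contains a hydroxyl group (-OH), which satisfies every atom and bond constraint.
So the answer is (D).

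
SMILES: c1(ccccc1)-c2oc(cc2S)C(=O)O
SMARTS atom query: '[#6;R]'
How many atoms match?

10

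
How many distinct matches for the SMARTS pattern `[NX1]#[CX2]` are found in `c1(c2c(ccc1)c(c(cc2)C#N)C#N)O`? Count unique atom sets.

2

[NX1]#[CX2] is the SMARTS for a nitrile: a nitrogen triple-bonded to a two-connected carbon.
The molecule carries 2 separate instances of a nitrile (-C#N) meeting every constraint; each maps to a distinct set of atoms, giving 2 matches.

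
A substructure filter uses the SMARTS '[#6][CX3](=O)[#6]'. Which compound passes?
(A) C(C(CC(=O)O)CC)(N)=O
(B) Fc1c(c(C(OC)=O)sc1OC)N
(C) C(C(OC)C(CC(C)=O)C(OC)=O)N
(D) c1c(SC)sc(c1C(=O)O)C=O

C

[#6][CX3](=O)[#6] describes a carbonyl carbon (no H) flanked by two carbons (a ketone).
(A) has a primary amide (-C(=O)NH2) but one neighbour of the carbonyl carbon is N, not C.
(B) has a methyl-ester group (-C(=O)OCH3) but one neighbour of the carbonyl carbon is O, not C.
(C) contains an acetyl/ketone group (-C(=O)CH3), which satisfies every atom and bond constraint.
(D) has an aldehyde (-CHO) but the carbonyl carbon has H1, so it is not flanked by two carbons.
So the answer is (C).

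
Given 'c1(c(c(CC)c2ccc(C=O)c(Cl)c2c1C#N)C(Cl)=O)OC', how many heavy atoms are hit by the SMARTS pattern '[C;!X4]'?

3

Check the 22 heavy atoms by environment: 10× c (aromatic, X3) → no; 1× C (X2) → match; 1× N (X1) → no; 2× C (X3) → match; 2× O (X1) → no; 2× Cl (X1) → no; 1× O (X2) → no; 3× C (X4) → no.
Summing the matching environments: 1 + 2 = 3 matching atoms.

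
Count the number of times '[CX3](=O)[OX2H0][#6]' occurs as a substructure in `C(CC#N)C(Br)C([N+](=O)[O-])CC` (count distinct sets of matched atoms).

0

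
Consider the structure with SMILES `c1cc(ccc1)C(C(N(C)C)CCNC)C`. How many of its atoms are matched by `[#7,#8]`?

2

Check the 16 heavy atoms by environment: 8× C → no; 2× N → match; 6× c (aromatic) → no.
That gives 2 matching atoms.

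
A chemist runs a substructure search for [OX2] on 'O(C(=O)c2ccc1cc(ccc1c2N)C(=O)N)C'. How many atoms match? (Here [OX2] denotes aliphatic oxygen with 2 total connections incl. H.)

The query [OX2] means: aliphatic oxygen with two total connections — ether, hydroxyl, or ester single-bond O.
Check the 18 heavy atoms by environment: 10× c (aromatic, X3) → no; 2× N (X3) → no; 2× C (X3) → no; 2× O (X1) → no; 1× O (X2) → match; 1× C (X4) → no.
That gives 1 matching atom.

1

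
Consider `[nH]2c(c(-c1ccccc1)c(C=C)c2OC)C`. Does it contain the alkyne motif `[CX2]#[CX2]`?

No

The pattern [CX2]#[CX2] describes a carbon-carbon triple bond — an alkyne.
The closest candidate here is a vinyl group (-CH=CH2), but the C=C is a double bond; both carbons are CX3, not CX2. No other fragment satisfies the full query, so there is no match.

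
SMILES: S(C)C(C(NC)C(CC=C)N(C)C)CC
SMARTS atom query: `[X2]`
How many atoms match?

1

The query [X2] means: any atom with exactly two total connections (bonds + H).
Check the 15 heavy atoms by environment: 10× C (X4) → no; 2× C (X3) → no; 2× N (X3) → no; 1× S (X2) → match.
That gives 1 matching atom.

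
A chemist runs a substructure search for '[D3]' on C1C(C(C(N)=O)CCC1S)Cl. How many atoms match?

4

Check the 11 heavy atoms by environment: 4× C (D3) → match; 3× C (D2) → no; 1× Cl (D1) → no; 1× S (D1) → no; 1× O (D1) → no; 1× N (D1) → no.
That gives 4 matching atoms.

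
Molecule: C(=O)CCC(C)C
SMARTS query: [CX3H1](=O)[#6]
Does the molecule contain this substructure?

Yes

The pattern [CX3H1](=O)[#6] describes an sp2 carbon with one H, double-bonded to O and single-bonded to carbon — an aldehyde.
The molecule carries an aldehyde (-CHO), whose atoms satisfy every constraint of the query, so the pattern matches.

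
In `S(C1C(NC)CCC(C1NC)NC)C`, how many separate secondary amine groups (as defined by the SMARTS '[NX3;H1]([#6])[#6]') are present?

[NX3;H1]([#6])[#6] is the SMARTS for a secondary amine: a trivalent nitrogen with one H, bonded to two carbons.
The molecule carries 3 separate instances of an N-methylamino group (-NHCH3) meeting every constraint; each maps to a distinct set of atoms, giving 3 matches.

3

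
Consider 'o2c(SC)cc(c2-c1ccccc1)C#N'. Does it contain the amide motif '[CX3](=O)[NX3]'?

The pattern [CX3](=O)[NX3] describes a carbonyl carbon bonded to a trivalent nitrogen — an amide.
The closest candidate here is a nitrile (-C#N), but the nitrile N is NX1 (triple-bonded), not NX3. No other fragment satisfies the full query, so there is no match.

No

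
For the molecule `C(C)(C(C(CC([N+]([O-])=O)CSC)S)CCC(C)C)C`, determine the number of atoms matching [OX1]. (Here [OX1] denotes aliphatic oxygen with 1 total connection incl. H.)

2

The query [OX1] means: aliphatic oxygen with one total connection — typically a carbonyl =O or an oxide.
Check the 19 heavy atoms by environment: 14× C (X4) → no; 2× S (X2) → no; 1× N (charge +1, X3) → no; 1× O (charge -1, X1) → match; 1× O (X1) → match.
Summing the matching environments: 1 + 1 = 2 matching atoms.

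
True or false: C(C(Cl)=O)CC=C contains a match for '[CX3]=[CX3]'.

True

The pattern [CX3]=[CX3] describes a non-aromatic C=C double bond between two sp2 carbons — an alkene.
The molecule carries a vinyl group (-CH=CH2), whose atoms satisfy every constraint of the query, so the pattern matches.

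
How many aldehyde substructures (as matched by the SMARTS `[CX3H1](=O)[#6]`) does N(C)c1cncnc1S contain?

0

[CX3H1](=O)[#6] is the SMARTS for an aldehyde: an sp2 carbon with one H, double-bonded to O and single-bonded to carbon.
No fragment in the molecule satisfies every constraint, giving 0 matches.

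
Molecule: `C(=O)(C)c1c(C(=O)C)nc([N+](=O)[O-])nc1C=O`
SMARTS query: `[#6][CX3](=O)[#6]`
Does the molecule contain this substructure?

Yes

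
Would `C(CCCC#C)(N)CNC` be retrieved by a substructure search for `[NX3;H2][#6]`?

The pattern [NX3;H2][#6] describes a trivalent nitrogen with two H attached to carbon — a primary amine.
The molecule carries a primary amino group (-NH2), whose atoms satisfy every constraint of the query, so the pattern matches.

Yes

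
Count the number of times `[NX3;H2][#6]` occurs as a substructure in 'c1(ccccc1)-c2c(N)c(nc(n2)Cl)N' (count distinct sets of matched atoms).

2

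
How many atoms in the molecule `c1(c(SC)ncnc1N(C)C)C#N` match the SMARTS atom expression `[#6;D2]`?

2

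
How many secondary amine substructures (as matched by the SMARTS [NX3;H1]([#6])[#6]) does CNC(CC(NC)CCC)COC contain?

2

[NX3;H1]([#6])[#6] is the SMARTS for a secondary amine: a trivalent nitrogen with one H, bonded to two carbons.
The molecule carries 2 separate instances of an N-methylamino group (-NHCH3) meeting every constraint; each maps to a distinct set of atoms, giving 2 matches.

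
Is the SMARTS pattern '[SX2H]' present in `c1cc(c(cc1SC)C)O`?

The pattern [SX2H] describes an aliphatic sulfur with two connections, one being H — a thiol.
The closest candidate here is a hydroxyl group (-OH), but it is an -OH, not an -SH. No other fragment satisfies the full query, so there is no match.

No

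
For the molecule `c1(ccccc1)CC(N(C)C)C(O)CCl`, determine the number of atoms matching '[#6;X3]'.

6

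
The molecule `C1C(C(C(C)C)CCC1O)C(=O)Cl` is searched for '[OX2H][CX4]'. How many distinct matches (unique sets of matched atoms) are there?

1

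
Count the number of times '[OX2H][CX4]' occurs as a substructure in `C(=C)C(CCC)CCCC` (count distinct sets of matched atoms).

[OX2H][CX4] is the SMARTS for an aliphatic alcohol: a hydroxyl oxygen bound to an sp3 (X4) carbon.
No fragment in the molecule satisfies every constraint, giving 0 matches.

0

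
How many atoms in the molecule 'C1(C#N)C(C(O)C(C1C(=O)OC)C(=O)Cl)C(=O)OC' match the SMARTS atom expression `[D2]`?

3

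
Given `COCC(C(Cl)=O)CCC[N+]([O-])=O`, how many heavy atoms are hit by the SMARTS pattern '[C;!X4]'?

The query [C;!X4] means: aliphatic carbon that does not have four total connections.
Check the 13 heavy atoms by environment: 6× C (X4) → no; 1× C (X3) → match; 2× O (X1) → no; 1× Cl (X1) → no; 1× N (charge +1, X3) → no; 1× O (charge -1, X1) → no; 1× O (X2) → no.
That gives 1 matching atom.

1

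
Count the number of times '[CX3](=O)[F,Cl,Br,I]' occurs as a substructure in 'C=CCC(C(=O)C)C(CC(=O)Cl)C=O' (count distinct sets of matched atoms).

[CX3](=O)[F,Cl,Br,I] is the SMARTS for an acyl halide: a carbonyl carbon bonded to a halogen.
Exactly one fragment in the molecule meets all constraints, giving 1 match.

1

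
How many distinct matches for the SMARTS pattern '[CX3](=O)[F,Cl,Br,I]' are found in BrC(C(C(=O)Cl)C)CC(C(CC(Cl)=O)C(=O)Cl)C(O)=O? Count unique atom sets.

3

[CX3](=O)[F,Cl,Br,I] is the SMARTS for an acyl halide: a carbonyl carbon bonded to a halogen.
The molecule carries 3 separate instances of an acyl chloride (-C(=O)Cl) meeting every constraint; each maps to a distinct set of atoms, giving 3 matches.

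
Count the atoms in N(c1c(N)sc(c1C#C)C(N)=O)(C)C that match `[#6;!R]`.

5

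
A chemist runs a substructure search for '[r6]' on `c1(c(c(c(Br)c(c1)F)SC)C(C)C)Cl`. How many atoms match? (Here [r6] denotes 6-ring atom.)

Check the 14 heavy atoms by environment: 6× c (aromatic, in 6-ring) → match; 1× Cl (acyclic) → no; 1× F (acyclic) → no; 4× C (acyclic) → no; 1× S (acyclic) → no; 1× Br (acyclic) → no.
That gives 6 matching atoms.

6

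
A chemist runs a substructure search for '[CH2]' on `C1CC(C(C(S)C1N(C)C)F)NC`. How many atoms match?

The query [CH2] means: aliphatic carbon with exactly two hydrogens.
Check the 13 heavy atoms by environment: 4× C (H1) → no; 2× C (H2) → match; 1× N (H0) → no; 3× C (H3) → no; 1× S (H1) → no; 1× N (H1) → no; 1× F (H0) → no.
That gives 2 matching atoms.

2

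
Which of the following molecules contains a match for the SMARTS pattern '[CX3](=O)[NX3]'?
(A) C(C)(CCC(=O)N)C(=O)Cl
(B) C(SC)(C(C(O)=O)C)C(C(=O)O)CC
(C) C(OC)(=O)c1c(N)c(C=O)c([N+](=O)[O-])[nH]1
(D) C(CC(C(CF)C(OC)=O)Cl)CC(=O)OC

A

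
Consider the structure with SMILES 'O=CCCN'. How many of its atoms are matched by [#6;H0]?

0

The query [#6;H0] means: any carbon with no attached hydrogen.
Check the 5 heavy atoms by environment: 2× C (H2) → no; 1× C (H1) → no; 1× O (H0) → no; 1× N (H2) → no.
No environment satisfies the query, so 0 matching atoms.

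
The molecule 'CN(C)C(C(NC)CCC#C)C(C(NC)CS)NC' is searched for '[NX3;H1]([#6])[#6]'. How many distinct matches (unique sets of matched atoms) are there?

3

[NX3;H1]([#6])[#6] is the SMARTS for a secondary amine: a trivalent nitrogen with one H, bonded to two carbons.
The molecule carries 3 separate instances of an N-methylamino group (-NHCH3) meeting every constraint; each maps to a distinct set of atoms, giving 3 matches.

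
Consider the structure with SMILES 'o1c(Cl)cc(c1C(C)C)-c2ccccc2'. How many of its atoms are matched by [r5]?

The query [r5] means: r5 matches atoms in a five-membered ring.
Check the 15 heavy atoms by environment: 1× o (aromatic, in 5-ring) → match; 4× c (aromatic, in 5-ring) → match; 6× c (aromatic, in 6-ring) → no; 3× C (acyclic) → no; 1× Cl (acyclic) → no.
Summing the matching environments: 1 + 4 = 5 matching atoms.

5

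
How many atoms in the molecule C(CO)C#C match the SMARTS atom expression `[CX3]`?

Check the 5 heavy atoms by environment: 2× C (X4) → no; 1× O (X2) → no; 2× C (X2) → no.
No environment satisfies the query, so 0 matching atoms.

0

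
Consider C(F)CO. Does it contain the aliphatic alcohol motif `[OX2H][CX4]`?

The pattern [OX2H][CX4] describes a hydroxyl oxygen bound to an sp3 (X4) carbon — an aliphatic alcohol.
The molecule carries a hydroxyl group (-OH), whose atoms satisfy every constraint of the query, so the pattern matches.

Yes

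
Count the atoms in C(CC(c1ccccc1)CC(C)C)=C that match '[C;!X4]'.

2

The query [C;!X4] means: aliphatic carbon that does not have four total connections.
Check the 14 heavy atoms by environment: 6× C (X4) → no; 6× c (aromatic, X3) → no; 2× C (X3) → match.
That gives 2 matching atoms.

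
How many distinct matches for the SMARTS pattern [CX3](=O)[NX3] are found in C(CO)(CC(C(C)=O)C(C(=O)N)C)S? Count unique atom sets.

[CX3](=O)[NX3] is the SMARTS for an amide: a carbonyl carbon bonded to a trivalent nitrogen.
Exactly one fragment in the molecule meets all constraints, giving 1 match.

1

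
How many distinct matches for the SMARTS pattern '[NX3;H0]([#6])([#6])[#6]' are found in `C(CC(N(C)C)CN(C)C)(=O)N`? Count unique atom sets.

2

[NX3;H0]([#6])([#6])[#6] is the SMARTS for a tertiary amine: a trivalent nitrogen with no H, bonded to three carbons.
The molecule carries 2 separate instances of a dimethylamino group (-N(CH3)2) meeting every constraint; each maps to a distinct set of atoms, giving 2 matches.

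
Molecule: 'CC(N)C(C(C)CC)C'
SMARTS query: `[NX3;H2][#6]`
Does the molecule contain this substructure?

Yes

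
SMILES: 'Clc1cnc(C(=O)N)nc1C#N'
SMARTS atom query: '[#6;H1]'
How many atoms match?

1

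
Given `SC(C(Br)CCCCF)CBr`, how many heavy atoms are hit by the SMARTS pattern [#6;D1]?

0

Check the 11 heavy atoms by environment: 5× C (D2) → no; 2× C (D3) → no; 1× F (D1) → no; 1× S (D1) → no; 2× Br (D1) → no.
No environment satisfies the query, so 0 matching atoms.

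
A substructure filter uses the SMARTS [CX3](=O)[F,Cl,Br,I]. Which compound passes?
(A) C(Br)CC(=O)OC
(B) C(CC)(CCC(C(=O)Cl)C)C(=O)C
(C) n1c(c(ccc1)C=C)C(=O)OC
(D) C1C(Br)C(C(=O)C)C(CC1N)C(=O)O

[CX3](=O)[F,Cl,Br,I] describes a carbonyl carbon bonded to a halogen (an acyl halide).
(A) has a methyl-ester group (-C(=O)OCH3) but the carbonyl is bonded to -O-C, not to a halogen.
(B) contains an acyl chloride (-C(=O)Cl), which satisfies every atom and bond constraint.
(C) has a methyl-ester group (-C(=O)OCH3) but the carbonyl is bonded to -O-C, not to a halogen.
(D) has a carboxylic acid group (-C(=O)OH) but the carbonyl is bonded to -OH, not to a halogen.
So the answer is (B).

B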